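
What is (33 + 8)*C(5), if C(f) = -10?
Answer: -410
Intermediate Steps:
(33 + 8)*C(5) = (33 + 8)*(-10) = 41*(-10) = -410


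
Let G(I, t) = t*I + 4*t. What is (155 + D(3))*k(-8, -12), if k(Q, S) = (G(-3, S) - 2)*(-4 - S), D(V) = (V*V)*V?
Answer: -20384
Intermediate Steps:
G(I, t) = 4*t + I*t (G(I, t) = I*t + 4*t = 4*t + I*t)
D(V) = V³ (D(V) = V²*V = V³)
k(Q, S) = (-4 - S)*(-2 + S) (k(Q, S) = (S*(4 - 3) - 2)*(-4 - S) = (S*1 - 2)*(-4 - S) = (S - 2)*(-4 - S) = (-2 + S)*(-4 - S) = (-4 - S)*(-2 + S))
(155 + D(3))*k(-8, -12) = (155 + 3³)*(8 - 1*(-12)² - 2*(-12)) = (155 + 27)*(8 - 1*144 + 24) = 182*(8 - 144 + 24) = 182*(-112) = -20384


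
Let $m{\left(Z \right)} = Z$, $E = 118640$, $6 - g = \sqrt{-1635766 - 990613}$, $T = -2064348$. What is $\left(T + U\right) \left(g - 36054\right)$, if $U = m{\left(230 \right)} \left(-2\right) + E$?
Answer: $70155464064 + 1946168 i \sqrt{2626379} \approx 7.0156 \cdot 10^{10} + 3.154 \cdot 10^{9} i$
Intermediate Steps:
$g = 6 - i \sqrt{2626379}$ ($g = 6 - \sqrt{-1635766 - 990613} = 6 - \sqrt{-2626379} = 6 - i \sqrt{2626379} \approx 6.0 - 1620.6 i$)
$U = 118180$ ($U = 230 \left(-2\right) + 118640 = -460 + 118640 = 118180$)
$\left(T + U\right) \left(g - 36054\right) = \left(-2064348 + 118180\right) \left(\left(6 - i \sqrt{2626379}\right) - 36054\right) = - 1946168 \left(-36048 - i \sqrt{2626379}\right) = 70155464064 + 1946168 i \sqrt{2626379}$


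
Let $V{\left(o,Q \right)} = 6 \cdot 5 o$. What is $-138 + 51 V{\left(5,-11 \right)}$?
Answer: $7512$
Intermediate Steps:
$V{\left(o,Q \right)} = 30 o$
$-138 + 51 V{\left(5,-11 \right)} = -138 + 51 \cdot 30 \cdot 5 = -138 + 51 \cdot 150 = -138 + 7650 = 7512$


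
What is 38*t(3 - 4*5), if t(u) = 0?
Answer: 0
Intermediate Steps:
38*t(3 - 4*5) = 38*0 = 0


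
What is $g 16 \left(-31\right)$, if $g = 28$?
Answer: $-13888$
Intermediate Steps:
$g 16 \left(-31\right) = 28 \cdot 16 \left(-31\right) = 448 \left(-31\right) = -13888$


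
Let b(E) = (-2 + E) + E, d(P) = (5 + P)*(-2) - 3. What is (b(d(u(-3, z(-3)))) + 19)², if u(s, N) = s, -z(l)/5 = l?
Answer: 9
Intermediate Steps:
z(l) = -5*l
d(P) = -13 - 2*P (d(P) = (-10 - 2*P) - 3 = -13 - 2*P)
b(E) = -2 + 2*E
(b(d(u(-3, z(-3)))) + 19)² = ((-2 + 2*(-13 - 2*(-3))) + 19)² = ((-2 + 2*(-13 + 6)) + 19)² = ((-2 + 2*(-7)) + 19)² = ((-2 - 14) + 19)² = (-16 + 19)² = 3² = 9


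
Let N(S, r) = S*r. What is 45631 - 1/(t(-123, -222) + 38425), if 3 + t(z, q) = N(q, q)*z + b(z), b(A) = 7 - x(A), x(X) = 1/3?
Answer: 824575441813/18070510 ≈ 45631.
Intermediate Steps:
x(X) = 1/3
b(A) = 20/3 (b(A) = 7 - 1*1/3 = 7 - 1/3 = 20/3)
t(z, q) = 11/3 + z*q**2 (t(z, q) = -3 + ((q*q)*z + 20/3) = -3 + (q**2*z + 20/3) = -3 + (z*q**2 + 20/3) = -3 + (20/3 + z*q**2) = 11/3 + z*q**2)
45631 - 1/(t(-123, -222) + 38425) = 45631 - 1/((11/3 - 123*(-222)**2) + 38425) = 45631 - 1/((11/3 - 123*49284) + 38425) = 45631 - 1/((11/3 - 6061932) + 38425) = 45631 - 1/(-18185785/3 + 38425) = 45631 - 1/(-18070510/3) = 45631 - 1*(-3/18070510) = 45631 + 3/18070510 = 824575441813/18070510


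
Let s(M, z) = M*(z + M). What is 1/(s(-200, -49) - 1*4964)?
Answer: 1/44836 ≈ 2.2304e-5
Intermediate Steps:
s(M, z) = M*(M + z)
1/(s(-200, -49) - 1*4964) = 1/(-200*(-200 - 49) - 1*4964) = 1/(-200*(-249) - 4964) = 1/(49800 - 4964) = 1/44836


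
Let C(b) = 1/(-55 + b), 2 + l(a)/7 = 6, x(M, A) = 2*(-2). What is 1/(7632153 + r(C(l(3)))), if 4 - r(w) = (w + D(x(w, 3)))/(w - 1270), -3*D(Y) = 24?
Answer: 34291/261714295470 ≈ 1.3102e-7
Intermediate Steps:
x(M, A) = -4
l(a) = 28 (l(a) = -14 + 7*6 = -14 + 42 = 28)
D(Y) = -8 (D(Y) = -⅓*24 = -8)
r(w) = 4 - (-8 + w)/(-1270 + w) (r(w) = 4 - (w - 8)/(w - 1270) = 4 - (-8 + w)/(-1270 + w))
1/(7632153 + r(C(l(3)))) = 1/(7632153 + (-5072 + 3/(-55 + 28))/(-1270 + 1/(-55 + 28))) = 1/(7632153 + (-5072 + 3/(-27))/(-1270 + 1/(-27))) = 1/(7632153 + (-5072 + 3*(-1/27))/(-1270 - 1/27)) = 1/(7632153 + (-5072 - ⅑)/(-34291/27)) = 1/(7632153 - 27/34291*(-45649/9)) = 1/(7632153 + 136947/34291) = 1/(261714295470/34291) = 34291/261714295470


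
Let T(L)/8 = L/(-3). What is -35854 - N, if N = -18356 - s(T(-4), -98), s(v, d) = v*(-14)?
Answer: -52942/3 ≈ -17647.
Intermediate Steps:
T(L) = -8*L/3 (T(L) = 8*(L/(-3)) = 8*(L*(-⅓)) = 8*(-L/3) = -8*L/3)
s(v, d) = -14*v
N = -54620/3 (N = -18356 - (-14)*(-8/3*(-4)) = -18356 - (-14)*32/3 = -18356 - 1*(-448/3) = -18356 + 448/3 = -54620/3 ≈ -18207.)
-35854 - N = -35854 - 1*(-54620/3) = -35854 + 54620/3 = -52942/3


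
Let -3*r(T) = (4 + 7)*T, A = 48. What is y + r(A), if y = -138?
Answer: -314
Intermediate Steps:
r(T) = -11*T/3 (r(T) = -(4 + 7)*T/3 = -11*T/3)
y + r(A) = -138 - 11/3*48 = -138 - 176 = -314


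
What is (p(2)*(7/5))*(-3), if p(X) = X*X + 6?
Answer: -42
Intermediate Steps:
p(X) = 6 + X² (p(X) = X² + 6 = 6 + X²)
(p(2)*(7/5))*(-3) = ((6 + 2²)*(7/5))*(-3) = ((6 + 4)*(7*(⅕)))*(-3) = (10*(7/5))*(-3) = 14*(-3) = -42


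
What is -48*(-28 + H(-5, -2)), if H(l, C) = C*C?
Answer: 1152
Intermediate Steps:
H(l, C) = C²
-48*(-28 + H(-5, -2)) = -48*(-28 + (-2)²) = -48*(-28 + 4) = -48*(-24) = 1152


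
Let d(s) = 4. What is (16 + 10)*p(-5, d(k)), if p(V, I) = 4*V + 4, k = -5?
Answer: -416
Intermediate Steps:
p(V, I) = 4 + 4*V
(16 + 10)*p(-5, d(k)) = (16 + 10)*(4 + 4*(-5)) = 26*(4 - 20) = 26*(-16) = -416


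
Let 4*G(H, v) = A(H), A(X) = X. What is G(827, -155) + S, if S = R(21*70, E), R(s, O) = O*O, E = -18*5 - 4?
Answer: 36171/4 ≈ 9042.8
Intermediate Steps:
E = -94 (E = -90 - 4 = -94)
R(s, O) = O²
G(H, v) = H/4
S = 8836 (S = (-94)² = 8836)
G(827, -155) + S = (¼)*827 + 8836 = 827/4 + 8836 = 36171/4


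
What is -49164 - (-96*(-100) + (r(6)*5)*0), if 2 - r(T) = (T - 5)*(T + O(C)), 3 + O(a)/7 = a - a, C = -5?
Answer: -58764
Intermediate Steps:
O(a) = -21 (O(a) = -21 + 7*(a - a) = -21 + 7*0 = -21 + 0 = -21)
r(T) = 2 - (-21 + T)*(-5 + T) (r(T) = 2 - (T - 5)*(T - 21) = 2 - (-5 + T)*(-21 + T) = 2 - (-21 + T)*(-5 + T))
-49164 - (-96*(-100) + (r(6)*5)*0) = -49164 - (-96*(-100) + ((-103 - 1*6² + 26*6)*5)*0) = -49164 - (9600 + ((-103 - 1*36 + 156)*5)*0) = -49164 - (9600 + ((-103 - 36 + 156)*5)*0) = -49164 - (9600 + (17*5)*0) = -49164 - (9600 + 85*0) = -49164 - (9600 + 0) = -49164 - 1*9600 = -49164 - 9600 = -58764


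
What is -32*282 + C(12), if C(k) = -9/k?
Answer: -36099/4 ≈ -9024.8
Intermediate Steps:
-32*282 + C(12) = -32*282 - 9/12 = -9024 - 9*1/12 = -9024 - ¾ = -36099/4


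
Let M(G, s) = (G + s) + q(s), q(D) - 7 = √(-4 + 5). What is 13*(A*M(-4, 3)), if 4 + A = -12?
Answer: -1456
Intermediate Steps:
q(D) = 8 (q(D) = 7 + √(-4 + 5) = 7 + √1 = 7 + 1 = 8)
M(G, s) = 8 + G + s (M(G, s) = (G + s) + 8 = 8 + G + s)
A = -16 (A = -4 - 12 = -16)
13*(A*M(-4, 3)) = 13*(-16*(8 - 4 + 3)) = 13*(-16*7) = 13*(-112) = -1456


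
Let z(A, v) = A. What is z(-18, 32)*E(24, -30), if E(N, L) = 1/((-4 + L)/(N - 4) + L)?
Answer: 180/317 ≈ 0.56782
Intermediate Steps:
E(N, L) = 1/(L + (-4 + L)/(-4 + N)) (E(N, L) = 1/((-4 + L)/(-4 + N) + L) = 1/(L + (-4 + L)/(-4 + N)))
z(-18, 32)*E(24, -30) = -18*(4 - 1*24)/(4 + 3*(-30) - 1*(-30)*24) = -18*(4 - 24)/(4 - 90 + 720) = -18*(-20)/634 = -9*(-20)/317 = -18*(-10/317) = 180/317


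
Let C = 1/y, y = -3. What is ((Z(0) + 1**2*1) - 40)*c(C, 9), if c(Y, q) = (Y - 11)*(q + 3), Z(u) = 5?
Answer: 4624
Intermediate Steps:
C = -1/3 (C = 1/(-3) = -1/3 ≈ -0.33333)
c(Y, q) = (-11 + Y)*(3 + q)
((Z(0) + 1**2*1) - 40)*c(C, 9) = ((5 + 1**2*1) - 40)*(-33 - 11*9 + 3*(-1/3) - 1/3*9) = ((5 + 1*1) - 40)*(-33 - 99 - 1 - 3) = ((5 + 1) - 40)*(-136) = (6 - 40)*(-136) = -34*(-136) = 4624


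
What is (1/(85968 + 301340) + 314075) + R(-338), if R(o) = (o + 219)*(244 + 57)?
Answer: 107770774849/387308 ≈ 2.7826e+5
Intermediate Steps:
R(o) = 65919 + 301*o (R(o) = (219 + o)*301 = 65919 + 301*o)
(1/(85968 + 301340) + 314075) + R(-338) = (1/(85968 + 301340) + 314075) + (65919 + 301*(-338)) = (1/387308 + 314075) + (65919 - 101738) = (1/387308 + 314075) - 35819 = 121643760101/387308 - 35819 = 107770774849/387308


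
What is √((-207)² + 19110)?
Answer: √61959 ≈ 248.92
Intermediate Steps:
√((-207)² + 19110) = √(42849 + 19110) = √61959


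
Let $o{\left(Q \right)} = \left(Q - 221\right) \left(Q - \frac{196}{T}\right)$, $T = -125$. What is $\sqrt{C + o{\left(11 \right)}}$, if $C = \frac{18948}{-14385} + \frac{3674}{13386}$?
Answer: $\frac{i \sqrt{2719417506756267513}}{32092935} \approx 51.384 i$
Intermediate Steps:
$C = - \frac{33464573}{32092935}$ ($C = 18948 \left(- \frac{1}{14385}\right) + 3674 \cdot \frac{1}{13386} = - \frac{6316}{4795} + \frac{1837}{6693} = - \frac{33464573}{32092935} \approx -1.0427$)
$o{\left(Q \right)} = \left(-221 + Q\right) \left(\frac{196}{125} + Q\right)$ ($o{\left(Q \right)} = \left(Q - 221\right) \left(Q - \frac{196}{-125}\right) = \left(-221 + Q\right) \left(Q - - \frac{196}{125}\right) = \left(-221 + Q\right) \left(Q + \frac{196}{125}\right) = \left(-221 + Q\right) \left(\frac{196}{125} + Q\right)$)
$\sqrt{C + o{\left(11 \right)}} = \sqrt{- \frac{33464573}{32092935} - \left(\frac{69007}{25} - 121\right)} = \sqrt{- \frac{33464573}{32092935} - \frac{65982}{25}} = \sqrt{- \frac{423678530299}{160464675}} = \frac{i \sqrt{2719417506756267513}}{32092935}$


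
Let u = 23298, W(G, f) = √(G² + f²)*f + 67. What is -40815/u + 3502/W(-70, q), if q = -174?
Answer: -14490930671279/8270666419642 - 1218696*√8794/1064984087 ≈ -1.8594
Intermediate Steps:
W(G, f) = 67 + f*√(G² + f²) (W(G, f) = f*√(G² + f²) + 67 = 67 + f*√(G² + f²))
-40815/u + 3502/W(-70, q) = -40815/23298 + 3502/(67 - 174*√((-70)² + (-174)²)) = -40815*1/23298 + 3502/(67 - 174*√(4900 + 30276)) = -13605/7766 + 3502/(67 - 348*√8794)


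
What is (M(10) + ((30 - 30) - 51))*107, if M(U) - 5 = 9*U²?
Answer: 91378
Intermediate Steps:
M(U) = 5 + 9*U²
(M(10) + ((30 - 30) - 51))*107 = ((5 + 9*10²) + ((30 - 30) - 51))*107 = ((5 + 9*100) + (0 - 51))*107 = ((5 + 900) - 51)*107 = (905 - 51)*107 = 854*107 = 91378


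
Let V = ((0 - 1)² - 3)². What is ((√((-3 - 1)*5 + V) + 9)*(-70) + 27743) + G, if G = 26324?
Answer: 53437 - 280*I ≈ 53437.0 - 280.0*I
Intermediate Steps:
V = 4 (V = ((-1)² - 3)² = (1 - 3)² = (-2)² = 4)
((√((-3 - 1)*5 + V) + 9)*(-70) + 27743) + G = ((√((-3 - 1)*5 + 4) + 9)*(-70) + 27743) + 26324 = ((√(-4*5 + 4) + 9)*(-70) + 27743) + 26324 = ((√(-20 + 4) + 9)*(-70) + 27743) + 26324 = ((√(-16) + 9)*(-70) + 27743) + 26324 = ((4*I + 9)*(-70) + 27743) + 26324 = ((9 + 4*I)*(-70) + 27743) + 26324 = ((-630 - 280*I) + 27743) + 26324 = (27113 - 280*I) + 26324 = 53437 - 280*I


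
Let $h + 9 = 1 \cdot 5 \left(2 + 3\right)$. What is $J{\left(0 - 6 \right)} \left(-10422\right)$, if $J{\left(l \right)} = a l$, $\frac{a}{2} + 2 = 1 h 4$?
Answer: $7753968$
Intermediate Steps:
$h = 16$ ($h = -9 + 1 \cdot 5 \left(2 + 3\right) = -9 + 1 \cdot 5 \cdot 5 = -9 + 1 \cdot 25 = -9 + 25 = 16$)
$a = 124$ ($a = -4 + 2 \cdot 1 \cdot 16 \cdot 4 = -4 + 2 \cdot 16 \cdot 4 = -4 + 2 \cdot 64 = -4 + 128 = 124$)
$J{\left(l \right)} = 124 l$
$J{\left(0 - 6 \right)} \left(-10422\right) = 124 \left(0 - 6\right) \left(-10422\right) = 124 \left(-6\right) \left(-10422\right) = \left(-744\right) \left(-10422\right) = 7753968$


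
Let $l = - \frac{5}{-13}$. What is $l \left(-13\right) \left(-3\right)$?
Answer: $15$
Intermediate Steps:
$l = \frac{5}{13}$ ($l = \left(-5\right) \left(- \frac{1}{13}\right) = \frac{5}{13} \approx 0.38462$)
$l \left(-13\right) \left(-3\right) = \frac{5}{13} \left(-13\right) \left(-3\right) = \left(-5\right) \left(-3\right) = 15$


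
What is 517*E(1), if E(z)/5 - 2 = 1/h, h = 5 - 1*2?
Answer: 18095/3 ≈ 6031.7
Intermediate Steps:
h = 3 (h = 5 - 2 = 3)
E(z) = 35/3 (E(z) = 10 + 5/3 = 35/3)
517*E(1) = 517*(35/3) = 18095/3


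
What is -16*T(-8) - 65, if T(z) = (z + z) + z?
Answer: 319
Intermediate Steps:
T(z) = 3*z (T(z) = 2*z + z = 3*z)
-16*T(-8) - 65 = -48*(-8) - 65 = -16*(-24) - 65 = 384 - 65 = 319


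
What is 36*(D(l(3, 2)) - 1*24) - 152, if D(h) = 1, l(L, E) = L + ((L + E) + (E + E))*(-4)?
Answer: -980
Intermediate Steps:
l(L, E) = -12*E - 3*L (l(L, E) = L + ((E + L) + 2*E)*(-4) = L + (L + 3*E)*(-4) = L + (-12*E - 4*L) = -12*E - 3*L)
36*(D(l(3, 2)) - 1*24) - 152 = 36*(1 - 1*24) - 152 = 36*(1 - 24) - 152 = 36*(-23) - 152 = -828 - 152 = -980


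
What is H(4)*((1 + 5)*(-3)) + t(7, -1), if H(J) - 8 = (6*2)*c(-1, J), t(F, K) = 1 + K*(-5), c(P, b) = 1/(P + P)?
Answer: -30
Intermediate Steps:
c(P, b) = 1/(2*P)
t(F, K) = 1 - 5*K
H(J) = 2 (H(J) = 8 + (6*2)*((½)/(-1)) = 8 + 12*((½)*(-1)) = 8 + 12*(-½) = 8 - 6 = 2)
H(4)*((1 + 5)*(-3)) + t(7, -1) = 2*((1 + 5)*(-3)) + (1 - 5*(-1)) = 2*(6*(-3)) + (1 + 5) = 2*(-18) + 6 = -36 + 6 = -30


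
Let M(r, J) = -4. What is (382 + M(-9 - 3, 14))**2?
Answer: 142884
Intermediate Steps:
(382 + M(-9 - 3, 14))**2 = (382 - 4)**2 = 378**2 = 142884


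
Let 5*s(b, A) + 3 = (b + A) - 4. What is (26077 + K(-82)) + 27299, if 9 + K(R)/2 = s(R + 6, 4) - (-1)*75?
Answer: 267382/5 ≈ 53476.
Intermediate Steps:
s(b, A) = -7/5 + A/5 + b/5 (s(b, A) = -⅗ + ((b + A) - 4)/5 = -⅗ + ((A + b) - 4)/5 = -⅗ + (-4 + A + b)/5 = -⅗ + (-⅘ + A/5 + b/5) = -7/5 + A/5 + b/5)
K(R) = 666/5 + 2*R/5 (K(R) = -18 + 2*((-7/5 + (⅕)*4 + (R + 6)/5) - (-1)*75) = -18 + 2*((-7/5 + ⅘ + (6 + R)/5) - 1*(-75)) = -18 + 2*((-7/5 + ⅘ + (6/5 + R/5)) + 75) = -18 + 2*((⅗ + R/5) + 75) = -18 + 2*(378/5 + R/5) = -18 + (756/5 + 2*R/5) = 666/5 + 2*R/5)
(26077 + K(-82)) + 27299 = (26077 + (666/5 + (⅖)*(-82))) + 27299 = (26077 + (666/5 - 164/5)) + 27299 = (26077 + 502/5) + 27299 = 130887/5 + 27299 = 267382/5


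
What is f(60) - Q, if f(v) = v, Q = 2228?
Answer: -2168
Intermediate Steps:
f(60) - Q = 60 - 1*2228 = 60 - 2228 = -2168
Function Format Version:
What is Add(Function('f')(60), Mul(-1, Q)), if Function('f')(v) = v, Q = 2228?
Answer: -2168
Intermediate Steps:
Add(Function('f')(60), Mul(-1, Q)) = Add(60, Mul(-1, 2228)) = Add(60, -2228) = -2168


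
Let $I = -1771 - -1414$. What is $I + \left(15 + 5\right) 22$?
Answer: $83$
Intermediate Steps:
$I = -357$ ($I = -1771 + 1414 = -357$)
$I + \left(15 + 5\right) 22 = -357 + \left(15 + 5\right) 22 = -357 + 20 \cdot 22 = -357 + 440 = 83$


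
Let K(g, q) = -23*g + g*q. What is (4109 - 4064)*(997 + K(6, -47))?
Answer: 25965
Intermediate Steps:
(4109 - 4064)*(997 + K(6, -47)) = (4109 - 4064)*(997 + 6*(-23 - 47)) = 45*(997 + 6*(-70)) = 45*(997 - 420) = 45*577 = 25965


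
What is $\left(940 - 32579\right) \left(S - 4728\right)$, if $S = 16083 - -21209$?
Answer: $-1030292396$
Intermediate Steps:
$S = 37292$ ($S = 16083 + 21209 = 37292$)
$\left(940 - 32579\right) \left(S - 4728\right) = \left(940 - 32579\right) \left(37292 - 4728\right) = \left(-31639\right) 32564 = -1030292396$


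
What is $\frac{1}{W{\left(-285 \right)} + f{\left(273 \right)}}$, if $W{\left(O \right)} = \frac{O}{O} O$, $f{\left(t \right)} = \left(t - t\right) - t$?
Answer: $- \frac{1}{558} \approx -0.0017921$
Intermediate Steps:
$f{\left(t \right)} = - t$ ($f{\left(t \right)} = 0 - t = - t$)
$W{\left(O \right)} = O$ ($W{\left(O \right)} = 1 O = O$)
$\frac{1}{W{\left(-285 \right)} + f{\left(273 \right)}} = \frac{1}{-285 - 273} = \frac{1}{-558} = - \frac{1}{558}$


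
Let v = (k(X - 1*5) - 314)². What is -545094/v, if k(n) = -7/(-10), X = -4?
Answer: -54509400/9815689 ≈ -5.5533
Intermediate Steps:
k(n) = 7/10 (k(n) = -7*(-⅒) = 7/10)
v = 9815689/100 (v = (7/10 - 314)² = (-3133/10)² = 9815689/100 ≈ 98157.)
-545094/v = -545094/9815689/100 = -545094*100/9815689 = -54509400/9815689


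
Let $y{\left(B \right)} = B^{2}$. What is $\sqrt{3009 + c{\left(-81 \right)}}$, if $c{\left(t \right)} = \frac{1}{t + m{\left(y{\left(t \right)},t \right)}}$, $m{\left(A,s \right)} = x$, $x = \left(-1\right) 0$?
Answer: $\frac{4 \sqrt{15233}}{9} \approx 54.854$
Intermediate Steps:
$x = 0$
$m{\left(A,s \right)} = 0$
$c{\left(t \right)} = \frac{1}{t}$ ($c{\left(t \right)} = \frac{1}{t + 0} = \frac{1}{t}$)
$\sqrt{3009 + c{\left(-81 \right)}} = \sqrt{3009 + \frac{1}{-81}} = \sqrt{3009 - \frac{1}{81}} = \sqrt{\frac{243728}{81}} = \frac{4 \sqrt{15233}}{9}$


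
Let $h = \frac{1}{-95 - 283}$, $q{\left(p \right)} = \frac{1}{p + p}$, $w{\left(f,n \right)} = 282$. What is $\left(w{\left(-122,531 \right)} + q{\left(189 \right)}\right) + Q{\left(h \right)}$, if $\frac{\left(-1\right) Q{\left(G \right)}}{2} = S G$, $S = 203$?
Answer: $\frac{107003}{378} \approx 283.08$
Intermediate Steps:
$q{\left(p \right)} = \frac{1}{2 p}$
$h = - \frac{1}{378}$ ($h = \frac{1}{-378} = - \frac{1}{378} \approx -0.0026455$)
$Q{\left(G \right)} = - 406 G$ ($Q{\left(G \right)} = - 2 \cdot 203 G = - 406 G$)
$\left(w{\left(-122,531 \right)} + q{\left(189 \right)}\right) + Q{\left(h \right)} = \left(282 + \frac{1}{2 \cdot 189}\right) - - \frac{29}{27} = \left(282 + \frac{1}{2} \cdot \frac{1}{189}\right) + \frac{29}{27} = \left(282 + \frac{1}{378}\right) + \frac{29}{27} = \frac{106597}{378} + \frac{29}{27} = \frac{107003}{378}$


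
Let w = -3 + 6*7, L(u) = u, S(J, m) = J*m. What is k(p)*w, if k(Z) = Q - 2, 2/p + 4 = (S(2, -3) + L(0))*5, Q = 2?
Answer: 0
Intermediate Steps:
w = 39 (w = -3 + 42 = 39)
p = -1/17 (p = 2/(-4 + (2*(-3) + 0)*5) = 2/(-4 + (-6 + 0)*5) = 2/(-4 - 6*5) = 2/(-4 - 30) = 2/(-34) = 2*(-1/34) = -1/17 ≈ -0.058824)
k(Z) = 0 (k(Z) = 2 - 2 = 0)
k(p)*w = 0*39 = 0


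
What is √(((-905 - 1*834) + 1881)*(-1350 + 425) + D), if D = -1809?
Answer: I*√133159 ≈ 364.91*I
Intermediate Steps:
√(((-905 - 1*834) + 1881)*(-1350 + 425) + D) = √(((-905 - 1*834) + 1881)*(-1350 + 425) - 1809) = √(((-905 - 834) + 1881)*(-925) - 1809) = √((-1739 + 1881)*(-925) - 1809) = √(142*(-925) - 1809) = √(-131350 - 1809) = √(-133159) = I*√133159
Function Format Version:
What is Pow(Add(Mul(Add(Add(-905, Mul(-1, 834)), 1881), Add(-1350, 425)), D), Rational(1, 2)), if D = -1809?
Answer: Mul(I, Pow(133159, Rational(1, 2))) ≈ Mul(364.91, I)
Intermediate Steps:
Pow(Add(Mul(Add(Add(-905, Mul(-1, 834)), 1881), Add(-1350, 425)), D), Rational(1, 2)) = Pow(Add(Mul(Add(Add(-905, Mul(-1, 834)), 1881), Add(-1350, 425)), -1809), Rational(1, 2)) = Pow(Add(Mul(Add(Add(-905, -834), 1881), -925), -1809), Rational(1, 2)) = Pow(Add(Mul(Add(-1739, 1881), -925), -1809), Rational(1, 2)) = Pow(Add(Mul(142, -925), -1809), Rational(1, 2)) = Pow(Add(-131350, -1809), Rational(1, 2)) = Pow(-133159, Rational(1, 2)) = Mul(I, Pow(133159, Rational(1, 2)))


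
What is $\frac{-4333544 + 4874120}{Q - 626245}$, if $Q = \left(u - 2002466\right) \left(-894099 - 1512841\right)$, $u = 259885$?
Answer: $\frac{60064}{466031920655} \approx 1.2888 \cdot 10^{-7}$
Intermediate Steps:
$Q = 4194287912140$ ($Q = \left(259885 - 2002466\right) \left(-894099 - 1512841\right) = \left(-1742581\right) \left(-2406940\right) = 4194287912140$)
$\frac{-4333544 + 4874120}{Q - 626245} = \frac{-4333544 + 4874120}{4194287912140 - 626245} = \frac{540576}{4194287285895} = 540576 \cdot \frac{1}{4194287285895} = \frac{60064}{466031920655}$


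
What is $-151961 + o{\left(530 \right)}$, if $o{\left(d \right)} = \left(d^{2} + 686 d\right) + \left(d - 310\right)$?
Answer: $492739$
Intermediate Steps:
$o{\left(d \right)} = -310 + d^{2} + 687 d$ ($o{\left(d \right)} = \left(d^{2} + 686 d\right) + \left(d - 310\right) = \left(d^{2} + 686 d\right) + \left(-310 + d\right) = -310 + d^{2} + 687 d$)
$-151961 + o{\left(530 \right)} = -151961 + \left(-310 + 530^{2} + 687 \cdot 530\right) = -151961 + \left(-310 + 280900 + 364110\right) = -151961 + 644700 = 492739$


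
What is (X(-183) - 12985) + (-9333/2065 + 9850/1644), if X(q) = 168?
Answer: -21753461911/1697430 ≈ -12816.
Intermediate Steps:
(X(-183) - 12985) + (-9333/2065 + 9850/1644) = (168 - 12985) + (-9333/2065 + 9850/1644) = -12817 + (-9333*1/2065 + 9850*(1/1644)) = -12817 + (-9333/2065 + 4925/822) = -12817 + 2498399/1697430 = -21753461911/1697430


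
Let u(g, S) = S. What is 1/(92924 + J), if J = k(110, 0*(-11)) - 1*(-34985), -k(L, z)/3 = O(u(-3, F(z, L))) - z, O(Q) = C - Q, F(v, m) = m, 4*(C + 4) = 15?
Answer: 4/512959 ≈ 7.7979e-6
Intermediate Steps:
C = -¼ (C = -4 + (¼)*15 = -4 + 15/4 = -¼ ≈ -0.25000)
O(Q) = -¼ - Q
k(L, z) = ¾ + 3*L + 3*z (k(L, z) = -3*((-¼ - L) - z) = -3*(-¼ - L - z) = ¾ + 3*L + 3*z)
J = 141263/4 (J = (¾ + 3*110 + 3*(0*(-11))) - 1*(-34985) = (¾ + 330 + 3*0) + 34985 = (¾ + 330 + 0) + 34985 = 1323/4 + 34985 = 141263/4 ≈ 35316.)
1/(92924 + J) = 1/(92924 + 141263/4) = 1/(512959/4) = 4/512959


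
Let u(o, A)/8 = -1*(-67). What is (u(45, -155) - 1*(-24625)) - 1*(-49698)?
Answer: 74859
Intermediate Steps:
u(o, A) = 536 (u(o, A) = 8*(-1*(-67)) = 8*67 = 536)
(u(45, -155) - 1*(-24625)) - 1*(-49698) = (536 - 1*(-24625)) - 1*(-49698) = (536 + 24625) + 49698 = 25161 + 49698 = 74859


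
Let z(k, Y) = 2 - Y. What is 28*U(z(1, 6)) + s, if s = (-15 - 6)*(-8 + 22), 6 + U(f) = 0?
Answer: -462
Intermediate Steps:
U(f) = -6 (U(f) = -6 + 0 = -6)
s = -294 (s = -21*14 = -294)
28*U(z(1, 6)) + s = 28*(-6) - 294 = -168 - 294 = -462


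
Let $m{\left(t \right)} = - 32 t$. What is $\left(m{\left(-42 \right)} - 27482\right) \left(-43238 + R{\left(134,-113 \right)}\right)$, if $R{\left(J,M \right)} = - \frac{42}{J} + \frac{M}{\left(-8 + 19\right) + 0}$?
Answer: $\frac{833128048704}{737} \approx 1.1304 \cdot 10^{9}$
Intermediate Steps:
$R{\left(J,M \right)} = - \frac{42}{J} + \frac{M}{11}$ ($R{\left(J,M \right)} = - \frac{42}{J} + \frac{M}{11 + 0} = - \frac{42}{J} + \frac{M}{11}$)
$\left(m{\left(-42 \right)} - 27482\right) \left(-43238 + R{\left(134,-113 \right)}\right) = \left(\left(-32\right) \left(-42\right) - 27482\right) \left(-43238 - \left(\frac{113}{11} + \frac{42}{134}\right)\right) = \left(1344 - 27482\right) \left(-43238 - \frac{7802}{737}\right) = - 26138 \left(-43238 - \frac{7802}{737}\right) = \left(-26138\right) \left(- \frac{31874208}{737}\right) = \frac{833128048704}{737}$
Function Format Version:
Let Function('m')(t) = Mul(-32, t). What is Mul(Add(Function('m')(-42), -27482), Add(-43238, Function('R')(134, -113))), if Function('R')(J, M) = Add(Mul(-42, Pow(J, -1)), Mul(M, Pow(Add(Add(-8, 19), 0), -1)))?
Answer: Rational(833128048704, 737) ≈ 1.1304e+9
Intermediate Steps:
Function('R')(J, M) = Add(Mul(-42, Pow(J, -1)), Mul(Rational(1, 11), M)) (Function('R')(J, M) = Add(Mul(-42, Pow(J, -1)), Mul(M, Pow(Add(11, 0), -1))) = Add(Mul(-42, Pow(J, -1)), Mul(M, Pow(11, -1))) = Add(Mul(-42, Pow(J, -1)), Mul(M, Rational(1, 11))) = Add(Mul(-42, Pow(J, -1)), Mul(Rational(1, 11), M)))
Mul(Add(Function('m')(-42), -27482), Add(-43238, Function('R')(134, -113))) = Mul(Add(Mul(-32, -42), -27482), Add(-43238, Add(Mul(-42, Pow(134, -1)), Mul(Rational(1, 11), -113)))) = Mul(Add(1344, -27482), Add(-43238, Add(Mul(-42, Rational(1, 134)), Rational(-113, 11)))) = Mul(-26138, Add(-43238, Add(Rational(-21, 67), Rational(-113, 11)))) = Mul(-26138, Add(-43238, Rational(-7802, 737))) = Mul(-26138, Rational(-31874208, 737)) = Rational(833128048704, 737)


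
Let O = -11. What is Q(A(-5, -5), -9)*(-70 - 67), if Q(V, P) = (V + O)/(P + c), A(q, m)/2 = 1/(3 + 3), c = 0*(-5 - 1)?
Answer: -4384/27 ≈ -162.37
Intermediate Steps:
c = 0 (c = 0*(-6) = 0)
A(q, m) = ⅓ (A(q, m) = 2/(3 + 3) = 2/6 = 2*(⅙) = ⅓)
Q(V, P) = (-11 + V)/P (Q(V, P) = (V - 11)/(P + 0) = (-11 + V)/P)
Q(A(-5, -5), -9)*(-70 - 67) = ((-11 + ⅓)/(-9))*(-70 - 67) = -⅑*(-32/3)*(-137) = (32/27)*(-137) = -4384/27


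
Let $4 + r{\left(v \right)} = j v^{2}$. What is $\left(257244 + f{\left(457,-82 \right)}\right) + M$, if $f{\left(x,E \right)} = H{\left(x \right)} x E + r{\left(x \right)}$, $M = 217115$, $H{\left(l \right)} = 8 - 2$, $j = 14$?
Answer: $3173397$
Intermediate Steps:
$r{\left(v \right)} = -4 + 14 v^{2}$
$H{\left(l \right)} = 6$ ($H{\left(l \right)} = 8 - 2 = 6$)
$f{\left(x,E \right)} = -4 + 14 x^{2} + 6 E x$ ($f{\left(x,E \right)} = 6 x E + \left(-4 + 14 x^{2}\right) = 6 E x + \left(-4 + 14 x^{2}\right) = -4 + 14 x^{2} + 6 E x$)
$\left(257244 + f{\left(457,-82 \right)}\right) + M = \left(257244 + \left(-4 + 14 \cdot 457^{2} + 6 \left(-82\right) 457\right)\right) + 217115 = \left(257244 - -2699038\right) + 217115 = \left(257244 + 2699038\right) + 217115 = 2956282 + 217115 = 3173397$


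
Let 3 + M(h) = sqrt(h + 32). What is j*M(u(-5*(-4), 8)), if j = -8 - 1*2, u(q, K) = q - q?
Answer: 30 - 40*sqrt(2) ≈ -26.569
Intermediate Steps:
u(q, K) = 0
j = -10 (j = -8 - 2 = -10)
M(h) = -3 + sqrt(32 + h) (M(h) = -3 + sqrt(h + 32) = -3 + sqrt(32 + h))
j*M(u(-5*(-4), 8)) = -10*(-3 + sqrt(32 + 0)) = -10*(-3 + sqrt(32)) = -10*(-3 + 4*sqrt(2)) = 30 - 40*sqrt(2)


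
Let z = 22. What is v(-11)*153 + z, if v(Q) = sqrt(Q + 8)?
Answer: 22 + 153*I*sqrt(3) ≈ 22.0 + 265.0*I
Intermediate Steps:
v(Q) = sqrt(8 + Q)
v(-11)*153 + z = sqrt(8 - 11)*153 + 22 = sqrt(-3)*153 + 22 = (I*sqrt(3))*153 + 22 = 153*I*sqrt(3) + 22 = 22 + 153*I*sqrt(3)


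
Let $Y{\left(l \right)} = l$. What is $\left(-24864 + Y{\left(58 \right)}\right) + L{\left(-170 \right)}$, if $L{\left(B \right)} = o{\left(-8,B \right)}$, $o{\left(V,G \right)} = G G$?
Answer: $4094$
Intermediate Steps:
$o{\left(V,G \right)} = G^{2}$
$L{\left(B \right)} = B^{2}$
$\left(-24864 + Y{\left(58 \right)}\right) + L{\left(-170 \right)} = \left(-24864 + 58\right) + \left(-170\right)^{2} = -24806 + 28900 = 4094$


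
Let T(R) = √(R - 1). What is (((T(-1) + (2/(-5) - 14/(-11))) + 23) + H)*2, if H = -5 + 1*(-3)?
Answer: 1746/55 + 2*I*√2 ≈ 31.745 + 2.8284*I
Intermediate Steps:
H = -8 (H = -5 - 3 = -8)
T(R) = √(-1 + R)
(((T(-1) + (2/(-5) - 14/(-11))) + 23) + H)*2 = (((√(-1 - 1) + (2/(-5) - 14/(-11))) + 23) - 8)*2 = (((√(-2) + (2*(-⅕) - 14*(-1/11))) + 23) - 8)*2 = (((I*√2 + (-⅖ + 14/11)) + 23) - 8)*2 = (((I*√2 + 48/55) + 23) - 8)*2 = (((48/55 + I*√2) + 23) - 8)*2 = ((1313/55 + I*√2) - 8)*2 = (873/55 + I*√2)*2 = 1746/55 + 2*I*√2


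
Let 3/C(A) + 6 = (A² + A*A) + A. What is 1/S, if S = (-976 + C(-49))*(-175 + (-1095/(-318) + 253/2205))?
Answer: 158502330/26521743376769 ≈ 5.9763e-6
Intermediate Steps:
C(A) = 3/(-6 + A + 2*A²) (C(A) = 3/(-6 + ((A² + A*A) + A)) = 3/(-6 + ((A² + A²) + A)) = 3/(-6 + (2*A² + A)) = 3/(-6 + (A + 2*A²)) = 3/(-6 + A + 2*A²))
S = 26521743376769/158502330 (S = (-976 + 3/(-6 - 49 + 2*(-49)²))*(-175 + (-1095/(-318) + 253/2205)) = (-976 + 3/(-6 - 49 + 2*2401))*(-175 + (-1095*(-1/318) + 253*(1/2205))) = (-976 + 3/(-6 - 49 + 4802))*(-175 + (365/106 + 253/2205)) = (-976 + 3/4747)*(-175 + 831643/233730) = (-976 + 3*(1/4747))*(-40071107/233730) = (-976 + 3/4747)*(-40071107/233730) = -4633069/4747*(-40071107/233730) = 26521743376769/158502330 ≈ 1.6733e+5)
1/S = 1/(26521743376769/158502330) = 158502330/26521743376769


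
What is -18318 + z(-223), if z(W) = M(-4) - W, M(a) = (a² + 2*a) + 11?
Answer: -18076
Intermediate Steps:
M(a) = 11 + a² + 2*a
z(W) = 19 - W (z(W) = (11 + (-4)² + 2*(-4)) - W = (11 + 16 - 8) - W = 19 - W)
-18318 + z(-223) = -18318 + (19 - 1*(-223)) = -18318 + (19 + 223) = -18318 + 242 = -18076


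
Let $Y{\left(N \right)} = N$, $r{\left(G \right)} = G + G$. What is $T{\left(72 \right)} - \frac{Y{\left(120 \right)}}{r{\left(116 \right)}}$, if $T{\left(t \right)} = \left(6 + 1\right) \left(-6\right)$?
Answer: $- \frac{1233}{29} \approx -42.517$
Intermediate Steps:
$r{\left(G \right)} = 2 G$
$T{\left(t \right)} = -42$ ($T{\left(t \right)} = 7 \left(-6\right) = -42$)
$T{\left(72 \right)} - \frac{Y{\left(120 \right)}}{r{\left(116 \right)}} = -42 - \frac{120}{2 \cdot 116} = -42 - \frac{120}{232} = -42 - 120 \cdot \frac{1}{232} = -42 - \frac{15}{29} = - \frac{1233}{29}$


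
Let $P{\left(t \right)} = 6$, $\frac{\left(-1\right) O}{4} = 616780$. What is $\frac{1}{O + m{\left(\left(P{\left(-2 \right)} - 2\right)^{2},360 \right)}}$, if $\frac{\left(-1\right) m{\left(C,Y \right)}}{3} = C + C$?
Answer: $- \frac{1}{2467216} \approx -4.0531 \cdot 10^{-7}$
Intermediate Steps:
$O = -2467120$ ($O = \left(-4\right) 616780 = -2467120$)
$m{\left(C,Y \right)} = - 6 C$ ($m{\left(C,Y \right)} = - 3 \left(C + C\right) = - 3 \cdot 2 C = - 6 C$)
$\frac{1}{O + m{\left(\left(P{\left(-2 \right)} - 2\right)^{2},360 \right)}} = \frac{1}{-2467120 - 6 \left(6 - 2\right)^{2}} = \frac{1}{-2467120 - 6 \cdot 4^{2}} = \frac{1}{-2467120 - 96} = \frac{1}{-2467216} = - \frac{1}{2467216}$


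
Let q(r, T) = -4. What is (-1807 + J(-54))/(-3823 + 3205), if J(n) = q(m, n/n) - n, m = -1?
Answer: 1757/618 ≈ 2.8430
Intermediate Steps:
J(n) = -4 - n
(-1807 + J(-54))/(-3823 + 3205) = (-1807 + (-4 - 1*(-54)))/(-3823 + 3205) = (-1807 + (-4 + 54))/(-618) = (-1807 + 50)*(-1/618) = -1757*(-1/618) = 1757/618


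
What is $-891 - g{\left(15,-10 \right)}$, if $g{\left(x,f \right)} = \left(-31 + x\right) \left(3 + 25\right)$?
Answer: $-443$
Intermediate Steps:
$g{\left(x,f \right)} = -868 + 28 x$ ($g{\left(x,f \right)} = \left(-31 + x\right) 28 = -868 + 28 x$)
$-891 - g{\left(15,-10 \right)} = -891 - \left(-868 + 28 \cdot 15\right) = -891 - \left(-868 + 420\right) = -891 - -448 = -891 + 448 = -443$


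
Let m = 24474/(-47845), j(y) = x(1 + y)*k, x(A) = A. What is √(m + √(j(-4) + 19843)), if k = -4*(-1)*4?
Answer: √(-1170958530 + 2289144025*√19795)/47845 ≈ 11.840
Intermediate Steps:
k = 16 (k = 4*4 = 16)
j(y) = 16 + 16*y (j(y) = (1 + y)*16 = 16 + 16*y)
m = -24474/47845 (m = 24474*(-1/47845) = -24474/47845 ≈ -0.51153)
√(m + √(j(-4) + 19843)) = √(-24474/47845 + √((16 + 16*(-4)) + 19843)) = √(-24474/47845 + √((16 - 64) + 19843)) = √(-24474/47845 + √(-48 + 19843)) = √(-24474/47845 + √19795)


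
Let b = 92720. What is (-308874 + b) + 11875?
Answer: -204279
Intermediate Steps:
(-308874 + b) + 11875 = (-308874 + 92720) + 11875 = -216154 + 11875 = -204279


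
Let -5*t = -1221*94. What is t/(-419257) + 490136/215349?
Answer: 1002748278634/451432878465 ≈ 2.2213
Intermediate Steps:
t = 114774/5 (t = -(-1221)*94/5 = -1/5*(-114774) = 114774/5 ≈ 22955.)
t/(-419257) + 490136/215349 = (114774/5)/(-419257) + 490136/215349 = (114774/5)*(-1/419257) + 490136*(1/215349) = -114774/2096285 + 490136/215349 = 1002748278634/451432878465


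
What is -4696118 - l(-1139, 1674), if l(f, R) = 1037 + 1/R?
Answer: -7863037471/1674 ≈ -4.6972e+6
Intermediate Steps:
-4696118 - l(-1139, 1674) = -4696118 - (1037 + 1/1674) = -4696118 - 1*1735939/1674 = -4696118 - 1735939/1674 = -7863037471/1674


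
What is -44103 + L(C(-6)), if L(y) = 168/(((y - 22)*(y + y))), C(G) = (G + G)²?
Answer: -64566785/1464 ≈ -44103.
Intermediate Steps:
C(G) = 4*G² (C(G) = (2*G)² = 4*G²)
L(y) = 84/(y*(-22 + y)) (L(y) = 168/(((-22 + y)*(2*y))) = 168/((2*y*(-22 + y))) = 168*(1/(2*y*(-22 + y))) = 84/(y*(-22 + y)))
-44103 + L(C(-6)) = -44103 + 84/(((4*(-6)²))*(-22 + 4*(-6)²)) = -44103 + 84/(((4*36))*(-22 + 4*36)) = -44103 + 84/(144*(-22 + 144)) = -44103 + 84*(1/144)/122 = -44103 + 84*(1/144)*(1/122) = -44103 + 7/1464 = -64566785/1464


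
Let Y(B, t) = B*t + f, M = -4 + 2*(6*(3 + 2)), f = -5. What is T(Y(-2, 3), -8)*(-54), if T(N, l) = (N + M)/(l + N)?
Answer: 2430/19 ≈ 127.89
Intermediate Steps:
M = 56 (M = -4 + 2*(6*5) = -4 + 2*30 = -4 + 60 = 56)
Y(B, t) = -5 + B*t (Y(B, t) = B*t - 5 = -5 + B*t)
T(N, l) = (56 + N)/(N + l) (T(N, l) = (N + 56)/(l + N) = (56 + N)/(N + l))
T(Y(-2, 3), -8)*(-54) = ((56 + (-5 - 2*3))/((-5 - 2*3) - 8))*(-54) = ((56 + (-5 - 6))/((-5 - 6) - 8))*(-54) = ((56 - 11)/(-11 - 8))*(-54) = (45/(-19))*(-54) = -1/19*45*(-54) = -45/19*(-54) = 2430/19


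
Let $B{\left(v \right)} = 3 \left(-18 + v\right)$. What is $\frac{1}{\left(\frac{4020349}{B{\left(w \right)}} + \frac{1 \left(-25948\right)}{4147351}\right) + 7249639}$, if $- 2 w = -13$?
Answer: $\frac{22012863}{157020110207887} \approx 1.4019 \cdot 10^{-7}$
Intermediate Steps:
$w = \frac{13}{2}$ ($w = \left(- \frac{1}{2}\right) \left(-13\right) = \frac{13}{2} \approx 6.5$)
$B{\left(v \right)} = -54 + 3 v$
$\frac{1}{\left(\frac{4020349}{B{\left(w \right)}} + \frac{1 \left(-25948\right)}{4147351}\right) + 7249639} = \frac{1}{\left(\frac{4020349}{-54 + 3 \cdot \frac{13}{2}} + \frac{1 \left(-25948\right)}{4147351}\right) + 7249639} = \frac{1}{\left(\frac{4020349}{-54 + \frac{39}{2}} - \frac{1996}{319027}\right) + 7249639} = \frac{1}{\left(\frac{4020349}{- \frac{69}{2}} - \frac{1996}{319027}\right) + 7249639} = \frac{1}{\left(4020349 \left(- \frac{2}{69}\right) - \frac{1996}{319027}\right) + 7249639} = \frac{1}{\left(- \frac{8040698}{69} - \frac{1996}{319027}\right) + 7249639} = \frac{1}{- \frac{2565199898570}{22012863} + 7249639} = \frac{1}{\frac{157020110207887}{22012863}} = \frac{22012863}{157020110207887}$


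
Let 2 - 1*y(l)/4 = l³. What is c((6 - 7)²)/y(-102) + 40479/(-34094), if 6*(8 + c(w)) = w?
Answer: -515481436289/434170724880 ≈ -1.1873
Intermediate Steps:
y(l) = 8 - 4*l³
c(w) = -8 + w/6
c((6 - 7)²)/y(-102) + 40479/(-34094) = (-8 + (6 - 7)²/6)/(8 - 4*(-102)³) + 40479/(-34094) = (-8 + (⅙)*(-1)²)/(8 - 4*(-1061208)) + 40479*(-1/34094) = (-8 + (⅙)*1)/(8 + 4244832) - 40479/34094 = (-8 + ⅙)/4244840 - 40479/34094 = -47/6*1/4244840 - 40479/34094 = -47/25469040 - 40479/34094 = -515481436289/434170724880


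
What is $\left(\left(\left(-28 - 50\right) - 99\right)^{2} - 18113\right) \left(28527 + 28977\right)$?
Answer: $759972864$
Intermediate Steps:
$\left(\left(\left(-28 - 50\right) - 99\right)^{2} - 18113\right) \left(28527 + 28977\right) = \left(\left(-78 - 99\right)^{2} - 18113\right) 57504 = \left(\left(-177\right)^{2} - 18113\right) 57504 = \left(31329 - 18113\right) 57504 = 13216 \cdot 57504 = 759972864$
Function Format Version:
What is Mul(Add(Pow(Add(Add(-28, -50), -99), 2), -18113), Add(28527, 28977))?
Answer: 759972864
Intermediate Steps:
Mul(Add(Pow(Add(Add(-28, -50), -99), 2), -18113), Add(28527, 28977)) = Mul(Add(Pow(Add(-78, -99), 2), -18113), 57504) = Mul(Add(Pow(-177, 2), -18113), 57504) = Mul(Add(31329, -18113), 57504) = Mul(13216, 57504) = 759972864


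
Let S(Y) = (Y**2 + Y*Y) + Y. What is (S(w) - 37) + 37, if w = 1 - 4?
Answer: 15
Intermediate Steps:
w = -3
S(Y) = Y + 2*Y**2 (S(Y) = (Y**2 + Y**2) + Y = 2*Y**2 + Y = Y + 2*Y**2)
(S(w) - 37) + 37 = (-3*(1 + 2*(-3)) - 37) + 37 = (-3*(1 - 6) - 37) + 37 = (-3*(-5) - 37) + 37 = (15 - 37) + 37 = -22 + 37 = 15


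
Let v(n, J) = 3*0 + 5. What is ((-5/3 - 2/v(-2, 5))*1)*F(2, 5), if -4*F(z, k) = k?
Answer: 31/12 ≈ 2.5833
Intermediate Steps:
v(n, J) = 5 (v(n, J) = 0 + 5 = 5)
F(z, k) = -k/4
((-5/3 - 2/v(-2, 5))*1)*F(2, 5) = ((-5/3 - 2/5)*1)*(-1/4*5) = ((-5*1/3 - 2*1/5)*1)*(-5/4) = ((-5/3 - 2/5)*1)*(-5/4) = -31/15*1*(-5/4) = -31/15*(-5/4) = 31/12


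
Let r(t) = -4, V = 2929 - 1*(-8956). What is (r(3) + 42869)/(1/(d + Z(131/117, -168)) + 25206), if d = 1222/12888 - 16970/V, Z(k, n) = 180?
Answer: 117309127774115/68981559110094 ≈ 1.7006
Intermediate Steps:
V = 11885 (V = 2929 + 8956 = 11885)
d = -20418589/15317388 (d = 1222/12888 - 16970/11885 = 1222*(1/12888) - 16970*1/11885 = 611/6444 - 3394/2377 = -20418589/15317388 ≈ -1.3330)
(r(3) + 42869)/(1/(d + Z(131/117, -168)) + 25206) = (-4 + 42869)/(1/(-20418589/15317388 + 180) + 25206) = 42865/(1/(2736711251/15317388) + 25206) = 42865/(15317388/2736711251 + 25206) = 42865/(68981559110094/2736711251) = 42865*(2736711251/68981559110094) = 117309127774115/68981559110094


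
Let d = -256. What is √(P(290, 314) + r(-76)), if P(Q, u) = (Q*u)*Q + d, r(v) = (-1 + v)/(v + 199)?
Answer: √399513672105/123 ≈ 5138.8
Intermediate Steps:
r(v) = (-1 + v)/(199 + v)
P(Q, u) = -256 + u*Q² (P(Q, u) = (Q*u)*Q - 256 = u*Q² - 256 = -256 + u*Q²)
√(P(290, 314) + r(-76)) = √((-256 + 314*290²) + (-1 - 76)/(199 - 76)) = √((-256 + 314*84100) - 77/123) = √((-256 + 26407400) + (1/123)*(-77)) = √(26407144 - 77/123) = √(3248078635/123) = √399513672105/123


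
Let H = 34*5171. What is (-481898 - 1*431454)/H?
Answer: -456676/87907 ≈ -5.1950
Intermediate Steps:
H = 175814
(-481898 - 1*431454)/H = (-481898 - 1*431454)/175814 = (-481898 - 431454)*(1/175814) = -913352*1/175814 = -456676/87907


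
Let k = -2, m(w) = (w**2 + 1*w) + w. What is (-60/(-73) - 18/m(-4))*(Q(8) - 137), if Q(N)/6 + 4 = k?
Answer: 72141/292 ≈ 247.06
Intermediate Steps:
m(w) = w**2 + 2*w (m(w) = (w**2 + w) + w = (w + w**2) + w = w**2 + 2*w)
Q(N) = -36 (Q(N) = -24 + 6*(-2) = -24 - 12 = -36)
(-60/(-73) - 18/m(-4))*(Q(8) - 137) = (-60/(-73) - 18*(-1/(4*(2 - 4))))*(-36 - 137) = (-60*(-1/73) - 18/((-4*(-2))))*(-173) = (60/73 - 18/8)*(-173) = (60/73 - 18*1/8)*(-173) = (60/73 - 9/4)*(-173) = -417/292*(-173) = 72141/292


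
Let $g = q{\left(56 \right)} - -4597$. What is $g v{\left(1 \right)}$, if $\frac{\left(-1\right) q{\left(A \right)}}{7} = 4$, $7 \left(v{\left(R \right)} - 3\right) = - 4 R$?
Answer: $\frac{77673}{7} \approx 11096.0$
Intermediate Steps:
$v{\left(R \right)} = 3 - \frac{4 R}{7}$ ($v{\left(R \right)} = 3 + \frac{\left(-4\right) R}{7} = 3 - \frac{4 R}{7}$)
$q{\left(A \right)} = -28$ ($q{\left(A \right)} = \left(-7\right) 4 = -28$)
$g = 4569$ ($g = -28 - -4597 = -28 + 4597 = 4569$)
$g v{\left(1 \right)} = 4569 \left(3 - \frac{4}{7}\right) = 4569 \cdot \frac{17}{7} = \frac{77673}{7}$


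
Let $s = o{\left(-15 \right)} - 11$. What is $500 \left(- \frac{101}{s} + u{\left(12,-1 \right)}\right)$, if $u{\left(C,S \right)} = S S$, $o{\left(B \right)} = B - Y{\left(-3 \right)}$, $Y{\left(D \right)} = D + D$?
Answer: $3025$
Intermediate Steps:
$Y{\left(D \right)} = 2 D$
$o{\left(B \right)} = 6 + B$ ($o{\left(B \right)} = B - 2 \left(-3\right) = B - -6 = B + 6 = 6 + B$)
$s = -20$ ($s = \left(6 - 15\right) - 11 = -9 - 11 = -20$)
$u{\left(C,S \right)} = S^{2}$
$500 \left(- \frac{101}{s} + u{\left(12,-1 \right)}\right) = 500 \left(- \frac{101}{-20} + \left(-1\right)^{2}\right) = 500 \left(\left(-101\right) \left(- \frac{1}{20}\right) + 1\right) = 500 \left(\frac{101}{20} + 1\right) = 500 \cdot \frac{121}{20} = 3025$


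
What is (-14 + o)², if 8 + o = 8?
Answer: 196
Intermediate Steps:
o = 0 (o = -8 + 8 = 0)
(-14 + o)² = (-14 + 0)² = (-14)² = 196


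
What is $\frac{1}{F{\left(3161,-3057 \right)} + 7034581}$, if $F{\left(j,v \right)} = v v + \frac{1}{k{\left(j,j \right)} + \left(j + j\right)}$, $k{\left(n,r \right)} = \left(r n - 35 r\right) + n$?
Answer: $\frac{9890769}{162009114789271} \approx 6.1051 \cdot 10^{-8}$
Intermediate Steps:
$k{\left(n,r \right)} = n - 35 r + n r$ ($k{\left(n,r \right)} = \left(n r - 35 r\right) + n = \left(- 35 r + n r\right) + n = n - 35 r + n r$)
$F{\left(j,v \right)} = v^{2} + \frac{1}{j^{2} - 32 j}$ ($F{\left(j,v \right)} = v v + \frac{1}{\left(j - 35 j + j j\right) + \left(j + j\right)} = v^{2} + \frac{1}{\left(j - 35 j + j^{2}\right) + 2 j} = v^{2} + \frac{1}{\left(j^{2} - 34 j\right) + 2 j} = v^{2} + \frac{1}{j^{2} - 32 j}$)
$\frac{1}{F{\left(3161,-3057 \right)} + 7034581} = \frac{1}{\frac{1 + 3161^{2} \left(-3057\right)^{2} - 101152 \left(-3057\right)^{2}}{3161 \left(-32 + 3161\right)} + 7034581} = \frac{1}{\frac{1 + 9991921 \cdot 9345249 - 101152 \cdot 9345249}{3161 \cdot 3129} + 7034581} = \frac{1}{\frac{1}{3161} \cdot \frac{1}{3129} \left(1 + 93376989733329 - 945290626848\right) + 7034581} = \frac{1}{\frac{1}{3161} \cdot \frac{1}{3129} \cdot 92431699106482 + 7034581} = \frac{1}{\frac{92431699106482}{9890769} + 7034581} = \frac{1}{\frac{162009114789271}{9890769}} = \frac{9890769}{162009114789271}$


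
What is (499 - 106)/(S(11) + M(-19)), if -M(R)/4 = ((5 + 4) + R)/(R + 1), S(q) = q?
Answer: 3537/79 ≈ 44.772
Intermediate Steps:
M(R) = -4*(9 + R)/(1 + R) (M(R) = -4*((5 + 4) + R)/(R + 1) = -4*(9 + R)/(1 + R))
(499 - 106)/(S(11) + M(-19)) = (499 - 106)/(11 + 4*(-9 - 1*(-19))/(1 - 19)) = 393/(11 + 4*(-9 + 19)/(-18)) = 393/(11 + 4*(-1/18)*10) = 393/(11 - 20/9) = 393/(79/9) = 393*(9/79) = 3537/79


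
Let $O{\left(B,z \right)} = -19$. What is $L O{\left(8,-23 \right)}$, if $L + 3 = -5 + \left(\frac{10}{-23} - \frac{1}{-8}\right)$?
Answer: $\frac{29051}{184} \approx 157.89$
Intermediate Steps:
$L = - \frac{1529}{184}$ ($L = -3 + \left(-5 + \left(\frac{10}{-23} - \frac{1}{-8}\right)\right) = -3 + \left(-5 + \left(10 \left(- \frac{1}{23}\right) - - \frac{1}{8}\right)\right) = -3 + \left(-5 + \left(- \frac{10}{23} + \frac{1}{8}\right)\right) = -3 - \frac{977}{184} = - \frac{1529}{184} \approx -8.3098$)
$L O{\left(8,-23 \right)} = \left(- \frac{1529}{184}\right) \left(-19\right) = \frac{29051}{184}$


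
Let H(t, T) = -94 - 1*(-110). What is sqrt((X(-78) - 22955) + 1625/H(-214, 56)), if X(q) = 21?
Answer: 3*I*sqrt(40591)/4 ≈ 151.1*I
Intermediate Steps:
H(t, T) = 16 (H(t, T) = -94 + 110 = 16)
sqrt((X(-78) - 22955) + 1625/H(-214, 56)) = sqrt((21 - 22955) + 1625/16) = sqrt(-22934 + 1625*(1/16)) = sqrt(-22934 + 1625/16) = sqrt(-365319/16) = 3*I*sqrt(40591)/4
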